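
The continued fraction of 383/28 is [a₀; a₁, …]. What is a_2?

2

383 = 13·28 + 19   →  a_0 = 13
28 = 1·19 + 9   →  a_1 = 1
19 = 2·9 + 1   →  a_2 = 2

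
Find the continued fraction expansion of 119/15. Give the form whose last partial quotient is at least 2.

[7; 1, 14]

119 = 7·15 + 14
15 = 1·14 + 1
14 = 14·1 + 0  (stop)
So 119/15 = [7; 1, 14].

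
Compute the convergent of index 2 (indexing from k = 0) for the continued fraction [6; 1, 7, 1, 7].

55/8

Using pₖ = aₖpₖ₋₁ + pₖ₋₂, qₖ = aₖqₖ₋₁ + qₖ₋₂ (with p₋₁=1, p₋₂=0, q₋₁=0, q₋₂=1):
  k=0: a=6, p=6, q=1
  k=1: a=1, p=7, q=1
  k=2: a=7, p=55, q=8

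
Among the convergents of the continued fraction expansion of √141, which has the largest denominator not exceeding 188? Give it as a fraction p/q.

2173/183

√141 = [11; 1, 6, 1, 22, …] (period length 4).
Convergents:
  p_0/q_0 = 11/1
  p_1/q_1 = 12/1
  p_2/q_2 = 83/7
  p_3/q_3 = 95/8
  p_4/q_4 = 2173/183
  p_5/q_5 = 2268/191
q_4 = 183 ≤ 188 < 191 = q_5, so the answer is 2173/183.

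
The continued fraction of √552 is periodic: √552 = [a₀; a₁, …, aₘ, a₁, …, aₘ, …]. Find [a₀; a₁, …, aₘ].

[23; 2, 46]

a₀ = ⌊√552⌋ = 23.
With m₀=0, d₀=1 and mₖ₊₁ = dₖaₖ − mₖ, dₖ₊₁ = (n − mₖ₊₁²)/dₖ, aₖ₊₁ = ⌊(a₀+mₖ₊₁)/dₖ₊₁⌋:
  k=1: m=23, d=23, a=2
  k=2: m=23, d=1, a=46
d=1 and a=2a₀=46 at k=2, so the next step gives (m, d) = (23, 23) again — its k=1 value — and the period has length 2.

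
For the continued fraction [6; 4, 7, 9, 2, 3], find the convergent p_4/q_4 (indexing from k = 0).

Using pₖ = aₖpₖ₋₁ + pₖ₋₂, qₖ = aₖqₖ₋₁ + qₖ₋₂ (with p₋₁=1, p₋₂=0, q₋₁=0, q₋₂=1):
  k=0: a=6, p=6, q=1
  k=1: a=4, p=25, q=4
  k=2: a=7, p=181, q=29
  k=3: a=9, p=1654, q=265
  k=4: a=2, p=3489, q=559

3489/559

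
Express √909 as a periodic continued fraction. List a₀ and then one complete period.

[30; 6, 1, 2, 6, 2, 1, 6, 60]

a₀ = ⌊√909⌋ = 30.
With m₀=0, d₀=1 and mₖ₊₁ = dₖaₖ − mₖ, dₖ₊₁ = (n − mₖ₊₁²)/dₖ, aₖ₊₁ = ⌊(a₀+mₖ₊₁)/dₖ₊₁⌋:
  k=1: m=30, d=9, a=6
  k=2: m=24, d=37, a=1
  k=3: m=13, d=20, a=2
  k=4: m=27, d=9, a=6
  k=5: m=27, d=20, a=2
  k=6: m=13, d=37, a=1
  k=7: m=24, d=9, a=6
  k=8: m=30, d=1, a=60
d=1 and a=2a₀=60 at k=8, so the next step gives (m, d) = (30, 9) again — its k=1 value — and the period has length 8.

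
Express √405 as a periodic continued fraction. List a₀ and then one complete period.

a₀ = ⌊√405⌋ = 20.
With m₀=0, d₀=1 and mₖ₊₁ = dₖaₖ − mₖ, dₖ₊₁ = (n − mₖ₊₁²)/dₖ, aₖ₊₁ = ⌊(a₀+mₖ₊₁)/dₖ₊₁⌋:
  k=1: m=20, d=5, a=8
  k=2: m=20, d=1, a=40
d=1 and a=2a₀=40 at k=2, so the next step gives (m, d) = (20, 5) again — its k=1 value — and the period has length 2.

[20; 8, 40]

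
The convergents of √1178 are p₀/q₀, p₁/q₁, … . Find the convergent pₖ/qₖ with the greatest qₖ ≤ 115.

2025/59

√1178 = [34; 3, 9, 2, 9, 3, 68, …] (period length 6).
Convergents:
  p_0/q_0 = 34/1
  p_1/q_1 = 103/3
  p_2/q_2 = 961/28
  p_3/q_3 = 2025/59
  p_4/q_4 = 19186/559
q_3 = 59 ≤ 115 < 559 = q_4, so the answer is 2025/59.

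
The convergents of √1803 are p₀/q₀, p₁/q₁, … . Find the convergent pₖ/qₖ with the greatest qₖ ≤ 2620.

√1803 = [42; 2, 6, 28, 6, 2, 84, …] (period length 6).
Convergents:
  p_0/q_0 = 42/1
  p_1/q_1 = 85/2
  p_2/q_2 = 552/13
  p_3/q_3 = 15541/366
  p_4/q_4 = 93798/2209
  p_5/q_5 = 203137/4784
q_4 = 2209 ≤ 2620 < 4784 = q_5, so the answer is 93798/2209.

93798/2209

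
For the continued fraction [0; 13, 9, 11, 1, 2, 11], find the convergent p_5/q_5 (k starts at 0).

318/4169

Using pₖ = aₖpₖ₋₁ + pₖ₋₂, qₖ = aₖqₖ₋₁ + qₖ₋₂ (with p₋₁=1, p₋₂=0, q₋₁=0, q₋₂=1):
  k=0: a=0, p=0, q=1
  k=1: a=13, p=1, q=13
  k=2: a=9, p=9, q=118
  k=3: a=11, p=100, q=1311
  k=4: a=1, p=109, q=1429
  k=5: a=2, p=318, q=4169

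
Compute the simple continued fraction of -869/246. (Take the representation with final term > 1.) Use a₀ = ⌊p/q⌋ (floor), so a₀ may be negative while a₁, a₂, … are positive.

[-4; 2, 7, 5, 3]

-869 = -4×246 + 115
246 = 2×115 + 16
115 = 7×16 + 3
16 = 5×3 + 1
3 = 3×1 + 0  (stop)
So -869/246 = [-4; 2, 7, 5, 3].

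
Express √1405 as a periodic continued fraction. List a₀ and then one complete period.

[37; 2, 14, 2, 74]

a₀ = ⌊√1405⌋ = 37.
With m₀=0, d₀=1 and mₖ₊₁ = dₖaₖ − mₖ, dₖ₊₁ = (n − mₖ₊₁²)/dₖ, aₖ₊₁ = ⌊(a₀+mₖ₊₁)/dₖ₊₁⌋:
  k=1: m=37, d=36, a=2
  k=2: m=35, d=5, a=14
  k=3: m=35, d=36, a=2
  k=4: m=37, d=1, a=74
d=1 and a=2a₀=74 at k=4, so the next step gives (m, d) = (37, 36) again — its k=1 value — and the period has length 4.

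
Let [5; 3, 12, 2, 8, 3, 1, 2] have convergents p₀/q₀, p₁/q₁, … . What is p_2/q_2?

Using pₖ = aₖpₖ₋₁ + pₖ₋₂, qₖ = aₖqₖ₋₁ + qₖ₋₂ (with p₋₁=1, p₋₂=0, q₋₁=0, q₋₂=1):
  k=0: a=5, p=5, q=1
  k=1: a=3, p=16, q=3
  k=2: a=12, p=197, q=37

197/37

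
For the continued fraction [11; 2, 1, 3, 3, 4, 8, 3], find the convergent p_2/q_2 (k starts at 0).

Using pₖ = aₖpₖ₋₁ + pₖ₋₂, qₖ = aₖqₖ₋₁ + qₖ₋₂ (with p₋₁=1, p₋₂=0, q₋₁=0, q₋₂=1):
  k=0: a=11, p=11, q=1
  k=1: a=2, p=23, q=2
  k=2: a=1, p=34, q=3

34/3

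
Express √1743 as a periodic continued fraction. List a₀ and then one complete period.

[41; 1, 2, 1, 82]

a₀ = ⌊√1743⌋ = 41.
With m₀=0, d₀=1 and mₖ₊₁ = dₖaₖ − mₖ, dₖ₊₁ = (n − mₖ₊₁²)/dₖ, aₖ₊₁ = ⌊(a₀+mₖ₊₁)/dₖ₊₁⌋:
  k=1: m=41, d=62, a=1
  k=2: m=21, d=21, a=2
  k=3: m=21, d=62, a=1
  k=4: m=41, d=1, a=82
d=1 and a=2a₀=82 at k=4, so the next step gives (m, d) = (41, 62) again — its k=1 value — and the period has length 4.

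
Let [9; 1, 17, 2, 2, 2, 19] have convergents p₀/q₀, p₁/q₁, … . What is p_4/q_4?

Using pₖ = aₖpₖ₋₁ + pₖ₋₂, qₖ = aₖqₖ₋₁ + qₖ₋₂ (with p₋₁=1, p₋₂=0, q₋₁=0, q₋₂=1):
  k=0: a=9, p=9, q=1
  k=1: a=1, p=10, q=1
  k=2: a=17, p=179, q=18
  k=3: a=2, p=368, q=37
  k=4: a=2, p=915, q=92

915/92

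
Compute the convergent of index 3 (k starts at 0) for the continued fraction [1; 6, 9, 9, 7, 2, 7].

583/501

Using pₖ = aₖpₖ₋₁ + pₖ₋₂, qₖ = aₖqₖ₋₁ + qₖ₋₂ (with p₋₁=1, p₋₂=0, q₋₁=0, q₋₂=1):
  k=0: a=1, p=1, q=1
  k=1: a=6, p=7, q=6
  k=2: a=9, p=64, q=55
  k=3: a=9, p=583, q=501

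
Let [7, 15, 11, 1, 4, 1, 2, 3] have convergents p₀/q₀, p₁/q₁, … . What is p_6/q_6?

21425/3032

Using pₖ = aₖpₖ₋₁ + pₖ₋₂, qₖ = aₖqₖ₋₁ + qₖ₋₂ (with p₋₁=1, p₋₂=0, q₋₁=0, q₋₂=1):
  k=0: a=7, p=7, q=1
  k=1: a=15, p=106, q=15
  k=2: a=11, p=1173, q=166
  k=3: a=1, p=1279, q=181
  k=4: a=4, p=6289, q=890
  k=5: a=1, p=7568, q=1071
  k=6: a=2, p=21425, q=3032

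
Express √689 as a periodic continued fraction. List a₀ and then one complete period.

a₀ = ⌊√689⌋ = 26.
With m₀=0, d₀=1 and mₖ₊₁ = dₖaₖ − mₖ, dₖ₊₁ = (n − mₖ₊₁²)/dₖ, aₖ₊₁ = ⌊(a₀+mₖ₊₁)/dₖ₊₁⌋:
  k=1: m=26, d=13, a=4
  k=2: m=26, d=1, a=52
d=1 and a=2a₀=52 at k=2, so the next step gives (m, d) = (26, 13) again — its k=1 value — and the period has length 2.

[26; 4, 52]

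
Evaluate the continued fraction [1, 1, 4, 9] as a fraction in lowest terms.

83/46

Using pₖ = aₖpₖ₋₁ + pₖ₋₂ and qₖ = aₖqₖ₋₁ + qₖ₋₂:
  k=0: a=1, p=1, q=1
  k=1: a=1, p=2, q=1
  k=2: a=4, p=9, q=5
  k=3: a=9, p=83, q=46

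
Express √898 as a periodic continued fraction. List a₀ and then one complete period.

a₀ = ⌊√898⌋ = 29.
With m₀=0, d₀=1 and mₖ₊₁ = dₖaₖ − mₖ, dₖ₊₁ = (n − mₖ₊₁²)/dₖ, aₖ₊₁ = ⌊(a₀+mₖ₊₁)/dₖ₊₁⌋:
  k=1: m=29, d=57, a=1
  k=2: m=28, d=2, a=28
  k=3: m=28, d=57, a=1
  k=4: m=29, d=1, a=58
d=1 and a=2a₀=58 at k=4, so the next step gives (m, d) = (29, 57) again — its k=1 value — and the period has length 4.

[29; 1, 28, 1, 58]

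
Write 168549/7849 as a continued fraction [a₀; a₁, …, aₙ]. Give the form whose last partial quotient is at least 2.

[21; 2, 9, 10, 2, 19]

168549 = 21*7849 + 3720
7849 = 2*3720 + 409
3720 = 9*409 + 39
409 = 10*39 + 19
39 = 2*19 + 1
19 = 19*1 + 0  (stop)
So 168549/7849 = [21; 2, 9, 10, 2, 19].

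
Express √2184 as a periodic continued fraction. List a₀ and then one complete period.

[46; 1, 2, 1, 2, 1, 92]

a₀ = ⌊√2184⌋ = 46.
With m₀=0, d₀=1 and mₖ₊₁ = dₖaₖ − mₖ, dₖ₊₁ = (n − mₖ₊₁²)/dₖ, aₖ₊₁ = ⌊(a₀+mₖ₊₁)/dₖ₊₁⌋:
  k=1: m=46, d=68, a=1
  k=2: m=22, d=25, a=2
  k=3: m=28, d=56, a=1
  k=4: m=28, d=25, a=2
  k=5: m=22, d=68, a=1
  k=6: m=46, d=1, a=92
d=1 and a=2a₀=92 at k=6, so the next step gives (m, d) = (46, 68) again — its k=1 value — and the period has length 6.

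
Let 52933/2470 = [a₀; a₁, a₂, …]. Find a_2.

52933 = 21·2470 + 1063   →  a_0 = 21
2470 = 2·1063 + 344   →  a_1 = 2
1063 = 3·344 + 31   →  a_2 = 3

3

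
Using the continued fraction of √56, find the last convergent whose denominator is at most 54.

217/29

√56 = [7; 2, 14, …] (period length 2).
Convergents:
  p_0/q_0 = 7/1
  p_1/q_1 = 15/2
  p_2/q_2 = 217/29
  p_3/q_3 = 449/60
q_2 = 29 ≤ 54 < 60 = q_3, so the answer is 217/29.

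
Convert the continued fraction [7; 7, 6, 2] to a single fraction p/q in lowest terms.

664/93

Using pₖ = aₖpₖ₋₁ + pₖ₋₂ and qₖ = aₖqₖ₋₁ + qₖ₋₂:
  k=0: a=7, p=7, q=1
  k=1: a=7, p=50, q=7
  k=2: a=6, p=307, q=43
  k=3: a=2, p=664, q=93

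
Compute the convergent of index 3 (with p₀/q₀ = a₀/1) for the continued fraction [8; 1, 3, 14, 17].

Using pₖ = aₖpₖ₋₁ + pₖ₋₂, qₖ = aₖqₖ₋₁ + qₖ₋₂ (with p₋₁=1, p₋₂=0, q₋₁=0, q₋₂=1):
  k=0: a=8, p=8, q=1
  k=1: a=1, p=9, q=1
  k=2: a=3, p=35, q=4
  k=3: a=14, p=499, q=57

499/57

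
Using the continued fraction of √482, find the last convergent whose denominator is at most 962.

20747/945

√482 = [21; 1, 20, 1, 42, …] (period length 4).
Convergents:
  p_0/q_0 = 21/1
  p_1/q_1 = 22/1
  p_2/q_2 = 461/21
  p_3/q_3 = 483/22
  p_4/q_4 = 20747/945
  p_5/q_5 = 21230/967
q_4 = 945 ≤ 962 < 967 = q_5, so the answer is 20747/945.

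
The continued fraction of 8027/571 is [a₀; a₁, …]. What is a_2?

8027 = 14·571 + 33   →  a_0 = 14
571 = 17·33 + 10   →  a_1 = 17
33 = 3·10 + 3   →  a_2 = 3

3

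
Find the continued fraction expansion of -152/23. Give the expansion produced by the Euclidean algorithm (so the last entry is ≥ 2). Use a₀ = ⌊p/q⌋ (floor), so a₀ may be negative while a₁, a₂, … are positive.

[-7; 2, 1, 1, 4]

-152 = -7*23 + 9
23 = 2*9 + 5
9 = 1*5 + 4
5 = 1*4 + 1
4 = 4*1 + 0  (stop)
So -152/23 = [-7; 2, 1, 1, 4].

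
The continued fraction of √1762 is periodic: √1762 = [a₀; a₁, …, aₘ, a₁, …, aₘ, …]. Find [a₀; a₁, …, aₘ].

[41; 1, 40, 1, 82]

a₀ = ⌊√1762⌋ = 41.
With m₀=0, d₀=1 and mₖ₊₁ = dₖaₖ − mₖ, dₖ₊₁ = (n − mₖ₊₁²)/dₖ, aₖ₊₁ = ⌊(a₀+mₖ₊₁)/dₖ₊₁⌋:
  k=1: m=41, d=81, a=1
  k=2: m=40, d=2, a=40
  k=3: m=40, d=81, a=1
  k=4: m=41, d=1, a=82
d=1 and a=2a₀=82 at k=4, so the next step gives (m, d) = (41, 81) again — its k=1 value — and the period has length 4.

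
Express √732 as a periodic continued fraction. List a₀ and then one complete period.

[27; 18, 54]

a₀ = ⌊√732⌋ = 27.
With m₀=0, d₀=1 and mₖ₊₁ = dₖaₖ − mₖ, dₖ₊₁ = (n − mₖ₊₁²)/dₖ, aₖ₊₁ = ⌊(a₀+mₖ₊₁)/dₖ₊₁⌋:
  k=1: m=27, d=3, a=18
  k=2: m=27, d=1, a=54
d=1 and a=2a₀=54 at k=2, so the next step gives (m, d) = (27, 3) again — its k=1 value — and the period has length 2.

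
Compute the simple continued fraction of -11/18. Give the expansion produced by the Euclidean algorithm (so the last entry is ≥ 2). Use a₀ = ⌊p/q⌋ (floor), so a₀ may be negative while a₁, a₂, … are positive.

[-1; 2, 1, 1, 3]

-11 = -1×18 + 7
18 = 2×7 + 4
7 = 1×4 + 3
4 = 1×3 + 1
3 = 3×1 + 0  (stop)
So -11/18 = [-1; 2, 1, 1, 3].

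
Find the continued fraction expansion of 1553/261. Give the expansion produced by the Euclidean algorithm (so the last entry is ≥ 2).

1553 = 5·261 + 248
261 = 1·248 + 13
248 = 19·13 + 1
13 = 13·1 + 0  (stop)
So 1553/261 = [5; 1, 19, 13].

[5; 1, 19, 13]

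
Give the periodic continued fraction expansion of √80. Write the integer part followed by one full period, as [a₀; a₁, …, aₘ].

a₀ = ⌊√80⌋ = 8.
With m₀=0, d₀=1 and mₖ₊₁ = dₖaₖ − mₖ, dₖ₊₁ = (n − mₖ₊₁²)/dₖ, aₖ₊₁ = ⌊(a₀+mₖ₊₁)/dₖ₊₁⌋:
  k=1: m=8, d=16, a=1
  k=2: m=8, d=1, a=16
d=1 and a=2a₀=16 at k=2, so the next step gives (m, d) = (8, 16) again — its k=1 value — and the period has length 2.

[8; 1, 16]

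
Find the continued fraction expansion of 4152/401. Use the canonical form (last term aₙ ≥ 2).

4152 = 10*401 + 142
401 = 2*142 + 117
142 = 1*117 + 25
117 = 4*25 + 17
25 = 1*17 + 8
17 = 2*8 + 1
8 = 8*1 + 0  (stop)
So 4152/401 = [10; 2, 1, 4, 1, 2, 8].

[10; 2, 1, 4, 1, 2, 8]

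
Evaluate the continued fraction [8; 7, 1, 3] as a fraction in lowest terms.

Fold from the inside: start with 3/1.
  1 + 1/3 = 4/3
  7 + 3/4 = 31/4
  8 + 4/31 = 252/31

252/31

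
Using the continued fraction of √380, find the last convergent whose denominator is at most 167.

3041/156

√380 = [19; 2, 38, …] (period length 2).
Convergents:
  p_0/q_0 = 19/1
  p_1/q_1 = 39/2
  p_2/q_2 = 1501/77
  p_3/q_3 = 3041/156
  p_4/q_4 = 117059/6005
q_3 = 156 ≤ 167 < 6005 = q_4, so the answer is 3041/156.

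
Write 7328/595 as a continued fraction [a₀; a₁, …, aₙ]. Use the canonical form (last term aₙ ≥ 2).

[12; 3, 6, 15, 2]

7328 = 12*595 + 188
595 = 3*188 + 31
188 = 6*31 + 2
31 = 15*2 + 1
2 = 2*1 + 0  (stop)
So 7328/595 = [12; 3, 6, 15, 2].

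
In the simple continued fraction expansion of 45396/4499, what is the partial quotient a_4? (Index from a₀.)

3

45396 = 10·4499 + 406   →  a_0 = 10
4499 = 11·406 + 33   →  a_1 = 11
406 = 12·33 + 10   →  a_2 = 12
33 = 3·10 + 3   →  a_3 = 3
10 = 3·3 + 1   →  a_4 = 3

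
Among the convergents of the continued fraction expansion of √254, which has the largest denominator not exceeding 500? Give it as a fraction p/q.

√254 = [15; 1, 14, 1, 30, …] (period length 4).
Convergents:
  p_0/q_0 = 15/1
  p_1/q_1 = 16/1
  p_2/q_2 = 239/15
  p_3/q_3 = 255/16
  p_4/q_4 = 7889/495
  p_5/q_5 = 8144/511
q_4 = 495 ≤ 500 < 511 = q_5, so the answer is 7889/495.

7889/495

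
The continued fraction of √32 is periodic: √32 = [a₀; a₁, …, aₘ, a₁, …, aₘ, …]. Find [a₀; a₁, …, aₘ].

[5; 1, 1, 1, 10]

a₀ = ⌊√32⌋ = 5.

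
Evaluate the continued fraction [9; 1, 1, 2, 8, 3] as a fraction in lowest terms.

1257/131

Fold from the inside: start with 3/1.
  8 + 1/3 = 25/3
  2 + 3/25 = 53/25
  1 + 25/53 = 78/53
  1 + 53/78 = 131/78
  9 + 78/131 = 1257/131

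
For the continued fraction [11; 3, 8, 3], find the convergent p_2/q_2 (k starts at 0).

Using pₖ = aₖpₖ₋₁ + pₖ₋₂, qₖ = aₖqₖ₋₁ + qₖ₋₂ (with p₋₁=1, p₋₂=0, q₋₁=0, q₋₂=1):
  k=0: a=11, p=11, q=1
  k=1: a=3, p=34, q=3
  k=2: a=8, p=283, q=25

283/25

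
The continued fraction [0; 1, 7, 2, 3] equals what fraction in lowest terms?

52/59

Using pₖ = aₖpₖ₋₁ + pₖ₋₂ and qₖ = aₖqₖ₋₁ + qₖ₋₂:
  k=0: a=0, p=0, q=1
  k=1: a=1, p=1, q=1
  k=2: a=7, p=7, q=8
  k=3: a=2, p=15, q=17
  k=4: a=3, p=52, q=59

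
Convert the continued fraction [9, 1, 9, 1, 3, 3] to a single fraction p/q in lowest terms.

Fold from the inside: start with 3/1.
  3 + 1/3 = 10/3
  1 + 3/10 = 13/10
  9 + 10/13 = 127/13
  1 + 13/127 = 140/127
  9 + 127/140 = 1387/140

1387/140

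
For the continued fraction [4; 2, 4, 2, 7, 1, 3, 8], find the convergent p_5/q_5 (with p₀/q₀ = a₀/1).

752/169

Using pₖ = aₖpₖ₋₁ + pₖ₋₂, qₖ = aₖqₖ₋₁ + qₖ₋₂ (with p₋₁=1, p₋₂=0, q₋₁=0, q₋₂=1):
  k=0: a=4, p=4, q=1
  k=1: a=2, p=9, q=2
  k=2: a=4, p=40, q=9
  k=3: a=2, p=89, q=20
  k=4: a=7, p=663, q=149
  k=5: a=1, p=752, q=169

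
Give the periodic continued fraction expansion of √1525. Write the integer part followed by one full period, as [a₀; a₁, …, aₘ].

a₀ = ⌊√1525⌋ = 39.

[39; 19, 1, 1, 19, 78]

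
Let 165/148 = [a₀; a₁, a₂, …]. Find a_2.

1

165 = 1·148 + 17   →  a_0 = 1
148 = 8·17 + 12   →  a_1 = 8
17 = 1·12 + 5   →  a_2 = 1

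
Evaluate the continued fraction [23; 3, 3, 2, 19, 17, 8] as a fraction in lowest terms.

Fold from the inside: start with 8/1.
  17 + 1/8 = 137/8
  19 + 8/137 = 2611/137
  2 + 137/2611 = 5359/2611
  3 + 2611/5359 = 18688/5359
  3 + 5359/18688 = 61423/18688
  23 + 18688/61423 = 1431417/61423

1431417/61423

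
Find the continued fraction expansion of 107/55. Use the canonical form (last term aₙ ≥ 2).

107 = 1·55 + 52
55 = 1·52 + 3
52 = 17·3 + 1
3 = 3·1 + 0  (stop)
So 107/55 = [1; 1, 17, 3].

[1; 1, 17, 3]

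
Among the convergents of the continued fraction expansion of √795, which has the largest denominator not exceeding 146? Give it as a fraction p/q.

1297/46

√795 = [28; 5, 9, 5, 56, …] (period length 4).
Convergents:
  p_0/q_0 = 28/1
  p_1/q_1 = 141/5
  p_2/q_2 = 1297/46
  p_3/q_3 = 6626/235
q_2 = 46 ≤ 146 < 235 = q_3, so the answer is 1297/46.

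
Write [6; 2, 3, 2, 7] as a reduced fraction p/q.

766/119

Fold from the inside: start with 7/1.
  2 + 1/7 = 15/7
  3 + 7/15 = 52/15
  2 + 15/52 = 119/52
  6 + 52/119 = 766/119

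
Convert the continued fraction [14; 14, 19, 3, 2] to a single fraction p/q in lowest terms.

26693/1897

Fold from the inside: start with 2/1.
  3 + 1/2 = 7/2
  19 + 2/7 = 135/7
  14 + 7/135 = 1897/135
  14 + 135/1897 = 26693/1897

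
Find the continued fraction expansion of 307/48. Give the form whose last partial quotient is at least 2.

307 = 6*48 + 19
48 = 2*19 + 10
19 = 1*10 + 9
10 = 1*9 + 1
9 = 9*1 + 0  (stop)
So 307/48 = [6; 2, 1, 1, 9].

[6; 2, 1, 1, 9]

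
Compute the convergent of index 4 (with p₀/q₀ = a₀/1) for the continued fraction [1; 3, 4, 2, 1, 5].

55/42

Using pₖ = aₖpₖ₋₁ + pₖ₋₂, qₖ = aₖqₖ₋₁ + qₖ₋₂ (with p₋₁=1, p₋₂=0, q₋₁=0, q₋₂=1):
  k=0: a=1, p=1, q=1
  k=1: a=3, p=4, q=3
  k=2: a=4, p=17, q=13
  k=3: a=2, p=38, q=29
  k=4: a=1, p=55, q=42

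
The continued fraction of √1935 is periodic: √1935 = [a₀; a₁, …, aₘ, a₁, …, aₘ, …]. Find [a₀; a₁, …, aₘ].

[43; 1, 86]

a₀ = ⌊√1935⌋ = 43.
With m₀=0, d₀=1 and mₖ₊₁ = dₖaₖ − mₖ, dₖ₊₁ = (n − mₖ₊₁²)/dₖ, aₖ₊₁ = ⌊(a₀+mₖ₊₁)/dₖ₊₁⌋:
  k=1: m=43, d=86, a=1
  k=2: m=43, d=1, a=86
d=1 and a=2a₀=86 at k=2, so the next step gives (m, d) = (43, 86) again — its k=1 value — and the period has length 2.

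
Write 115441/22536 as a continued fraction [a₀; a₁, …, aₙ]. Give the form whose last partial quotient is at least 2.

[5; 8, 6, 6, 7, 3, 3]

115441 = 5×22536 + 2761
22536 = 8×2761 + 448
2761 = 6×448 + 73
448 = 6×73 + 10
73 = 7×10 + 3
10 = 3×3 + 1
3 = 3×1 + 0  (stop)
So 115441/22536 = [5; 8, 6, 6, 7, 3, 3].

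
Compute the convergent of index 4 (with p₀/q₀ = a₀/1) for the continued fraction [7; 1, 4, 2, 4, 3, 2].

383/49

Using pₖ = aₖpₖ₋₁ + pₖ₋₂, qₖ = aₖqₖ₋₁ + qₖ₋₂ (with p₋₁=1, p₋₂=0, q₋₁=0, q₋₂=1):
  k=0: a=7, p=7, q=1
  k=1: a=1, p=8, q=1
  k=2: a=4, p=39, q=5
  k=3: a=2, p=86, q=11
  k=4: a=4, p=383, q=49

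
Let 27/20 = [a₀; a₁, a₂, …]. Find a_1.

2

27 = 1·20 + 7   →  a_0 = 1
20 = 2·7 + 6   →  a_1 = 2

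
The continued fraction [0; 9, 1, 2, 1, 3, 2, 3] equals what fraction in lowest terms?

117/1139

Using pₖ = aₖpₖ₋₁ + pₖ₋₂ and qₖ = aₖqₖ₋₁ + qₖ₋₂:
  k=0: a=0, p=0, q=1
  k=1: a=9, p=1, q=9
  k=2: a=1, p=1, q=10
  k=3: a=2, p=3, q=29
  k=4: a=1, p=4, q=39
  k=5: a=3, p=15, q=146
  k=6: a=2, p=34, q=331
  k=7: a=3, p=117, q=1139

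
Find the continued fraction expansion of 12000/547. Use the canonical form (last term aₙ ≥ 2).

12000 = 21·547 + 513
547 = 1·513 + 34
513 = 15·34 + 3
34 = 11·3 + 1
3 = 3·1 + 0  (stop)
So 12000/547 = [21; 1, 15, 11, 3].

[21; 1, 15, 11, 3]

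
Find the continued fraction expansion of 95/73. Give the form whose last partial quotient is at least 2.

95 = 1×73 + 22
73 = 3×22 + 7
22 = 3×7 + 1
7 = 7×1 + 0  (stop)
So 95/73 = [1; 3, 3, 7].

[1; 3, 3, 7]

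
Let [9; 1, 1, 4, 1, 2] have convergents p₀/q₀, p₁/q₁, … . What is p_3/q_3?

86/9

Using pₖ = aₖpₖ₋₁ + pₖ₋₂, qₖ = aₖqₖ₋₁ + qₖ₋₂ (with p₋₁=1, p₋₂=0, q₋₁=0, q₋₂=1):
  k=0: a=9, p=9, q=1
  k=1: a=1, p=10, q=1
  k=2: a=1, p=19, q=2
  k=3: a=4, p=86, q=9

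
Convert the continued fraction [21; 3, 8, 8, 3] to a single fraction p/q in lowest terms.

13517/634

Fold from the inside: start with 3/1.
  8 + 1/3 = 25/3
  8 + 3/25 = 203/25
  3 + 25/203 = 634/203
  21 + 203/634 = 13517/634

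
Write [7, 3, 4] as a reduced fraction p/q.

95/13

Using pₖ = aₖpₖ₋₁ + pₖ₋₂ and qₖ = aₖqₖ₋₁ + qₖ₋₂:
  k=0: a=7, p=7, q=1
  k=1: a=3, p=22, q=3
  k=2: a=4, p=95, q=13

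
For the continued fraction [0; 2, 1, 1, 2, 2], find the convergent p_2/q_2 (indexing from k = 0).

1/3

Using pₖ = aₖpₖ₋₁ + pₖ₋₂, qₖ = aₖqₖ₋₁ + qₖ₋₂ (with p₋₁=1, p₋₂=0, q₋₁=0, q₋₂=1):
  k=0: a=0, p=0, q=1
  k=1: a=2, p=1, q=2
  k=2: a=1, p=1, q=3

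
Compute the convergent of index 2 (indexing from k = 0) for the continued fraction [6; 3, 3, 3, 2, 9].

63/10

Using pₖ = aₖpₖ₋₁ + pₖ₋₂, qₖ = aₖqₖ₋₁ + qₖ₋₂ (with p₋₁=1, p₋₂=0, q₋₁=0, q₋₂=1):
  k=0: a=6, p=6, q=1
  k=1: a=3, p=19, q=3
  k=2: a=3, p=63, q=10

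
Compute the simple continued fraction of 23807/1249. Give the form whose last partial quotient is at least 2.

[19; 16, 2, 3, 3, 3]

23807 = 19·1249 + 76
1249 = 16·76 + 33
76 = 2·33 + 10
33 = 3·10 + 3
10 = 3·3 + 1
3 = 3·1 + 0  (stop)
So 23807/1249 = [19; 16, 2, 3, 3, 3].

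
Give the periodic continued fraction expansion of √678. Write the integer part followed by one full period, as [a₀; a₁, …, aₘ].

[26; 26, 52]

a₀ = ⌊√678⌋ = 26.
With m₀=0, d₀=1 and mₖ₊₁ = dₖaₖ − mₖ, dₖ₊₁ = (n − mₖ₊₁²)/dₖ, aₖ₊₁ = ⌊(a₀+mₖ₊₁)/dₖ₊₁⌋:
  k=1: m=26, d=2, a=26
  k=2: m=26, d=1, a=52
d=1 and a=2a₀=52 at k=2, so the next step gives (m, d) = (26, 2) again — its k=1 value — and the period has length 2.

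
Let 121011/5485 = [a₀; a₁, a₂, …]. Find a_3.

1

121011 = 22·5485 + 341   →  a_0 = 22
5485 = 16·341 + 29   →  a_1 = 16
341 = 11·29 + 22   →  a_2 = 11
29 = 1·22 + 7   →  a_3 = 1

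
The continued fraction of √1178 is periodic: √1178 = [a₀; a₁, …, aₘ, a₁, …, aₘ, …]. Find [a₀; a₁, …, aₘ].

[34; 3, 9, 2, 9, 3, 68]

a₀ = ⌊√1178⌋ = 34.
With m₀=0, d₀=1 and mₖ₊₁ = dₖaₖ − mₖ, dₖ₊₁ = (n − mₖ₊₁²)/dₖ, aₖ₊₁ = ⌊(a₀+mₖ₊₁)/dₖ₊₁⌋:
  k=1: m=34, d=22, a=3
  k=2: m=32, d=7, a=9
  k=3: m=31, d=31, a=2
  k=4: m=31, d=7, a=9
  k=5: m=32, d=22, a=3
  k=6: m=34, d=1, a=68
d=1 and a=2a₀=68 at k=6, so the next step gives (m, d) = (34, 22) again — its k=1 value — and the period has length 6.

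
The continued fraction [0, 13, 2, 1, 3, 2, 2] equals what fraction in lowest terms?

Using pₖ = aₖpₖ₋₁ + pₖ₋₂ and qₖ = aₖqₖ₋₁ + qₖ₋₂:
  k=0: a=0, p=0, q=1
  k=1: a=13, p=1, q=13
  k=2: a=2, p=2, q=27
  k=3: a=1, p=3, q=40
  k=4: a=3, p=11, q=147
  k=5: a=2, p=25, q=334
  k=6: a=2, p=61, q=815

61/815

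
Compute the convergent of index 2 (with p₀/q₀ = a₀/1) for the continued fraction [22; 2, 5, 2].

247/11

Using pₖ = aₖpₖ₋₁ + pₖ₋₂, qₖ = aₖqₖ₋₁ + qₖ₋₂ (with p₋₁=1, p₋₂=0, q₋₁=0, q₋₂=1):
  k=0: a=22, p=22, q=1
  k=1: a=2, p=45, q=2
  k=2: a=5, p=247, q=11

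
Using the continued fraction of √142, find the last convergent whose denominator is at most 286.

√142 = [11; 1, 10, 1, 22, …] (period length 4).
Convergents:
  p_0/q_0 = 11/1
  p_1/q_1 = 12/1
  p_2/q_2 = 131/11
  p_3/q_3 = 143/12
  p_4/q_4 = 3277/275
  p_5/q_5 = 3420/287
q_4 = 275 ≤ 286 < 287 = q_5, so the answer is 3277/275.

3277/275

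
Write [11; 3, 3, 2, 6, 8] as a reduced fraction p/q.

13644/1207

Fold from the inside: start with 8/1.
  6 + 1/8 = 49/8
  2 + 8/49 = 106/49
  3 + 49/106 = 367/106
  3 + 106/367 = 1207/367
  11 + 367/1207 = 13644/1207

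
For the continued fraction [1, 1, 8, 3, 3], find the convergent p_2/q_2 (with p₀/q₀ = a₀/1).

17/9

Using pₖ = aₖpₖ₋₁ + pₖ₋₂, qₖ = aₖqₖ₋₁ + qₖ₋₂ (with p₋₁=1, p₋₂=0, q₋₁=0, q₋₂=1):
  k=0: a=1, p=1, q=1
  k=1: a=1, p=2, q=1
  k=2: a=8, p=17, q=9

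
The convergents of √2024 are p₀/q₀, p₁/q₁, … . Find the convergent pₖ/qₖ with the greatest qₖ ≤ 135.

4049/90

√2024 = [44; 1, 88, …] (period length 2).
Convergents:
  p_0/q_0 = 44/1
  p_1/q_1 = 45/1
  p_2/q_2 = 4004/89
  p_3/q_3 = 4049/90
  p_4/q_4 = 360316/8009
q_3 = 90 ≤ 135 < 8009 = q_4, so the answer is 4049/90.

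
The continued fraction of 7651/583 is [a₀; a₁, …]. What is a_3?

3

7651 = 13·583 + 72   →  a_0 = 13
583 = 8·72 + 7   →  a_1 = 8
72 = 10·7 + 2   →  a_2 = 10
7 = 3·2 + 1   →  a_3 = 3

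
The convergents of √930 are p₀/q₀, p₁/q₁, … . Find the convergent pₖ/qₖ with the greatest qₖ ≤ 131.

√930 = [30; 2, 60, …] (period length 2).
Convergents:
  p_0/q_0 = 30/1
  p_1/q_1 = 61/2
  p_2/q_2 = 3690/121
  p_3/q_3 = 7441/244
q_2 = 121 ≤ 131 < 244 = q_3, so the answer is 3690/121.

3690/121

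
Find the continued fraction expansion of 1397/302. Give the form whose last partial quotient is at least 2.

[4; 1, 1, 1, 2, 18, 2]

1397 = 4·302 + 189
302 = 1·189 + 113
189 = 1·113 + 76
113 = 1·76 + 37
76 = 2·37 + 2
37 = 18·2 + 1
2 = 2·1 + 0  (stop)
So 1397/302 = [4; 1, 1, 1, 2, 18, 2].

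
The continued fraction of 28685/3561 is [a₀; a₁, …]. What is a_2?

28685 = 8·3561 + 197   →  a_0 = 8
3561 = 18·197 + 15   →  a_1 = 18
197 = 13·15 + 2   →  a_2 = 13

13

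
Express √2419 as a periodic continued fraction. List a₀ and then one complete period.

[49; 5, 2, 5, 98]

a₀ = ⌊√2419⌋ = 49.
With m₀=0, d₀=1 and mₖ₊₁ = dₖaₖ − mₖ, dₖ₊₁ = (n − mₖ₊₁²)/dₖ, aₖ₊₁ = ⌊(a₀+mₖ₊₁)/dₖ₊₁⌋:
  k=1: m=49, d=18, a=5
  k=2: m=41, d=41, a=2
  k=3: m=41, d=18, a=5
  k=4: m=49, d=1, a=98
d=1 and a=2a₀=98 at k=4, so the next step gives (m, d) = (49, 18) again — its k=1 value — and the period has length 4.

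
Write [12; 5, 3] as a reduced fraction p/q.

Using pₖ = aₖpₖ₋₁ + pₖ₋₂ and qₖ = aₖqₖ₋₁ + qₖ₋₂:
  k=0: a=12, p=12, q=1
  k=1: a=5, p=61, q=5
  k=2: a=3, p=195, q=16

195/16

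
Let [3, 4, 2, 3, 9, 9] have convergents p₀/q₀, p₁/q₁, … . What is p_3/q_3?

100/31

Using pₖ = aₖpₖ₋₁ + pₖ₋₂, qₖ = aₖqₖ₋₁ + qₖ₋₂ (with p₋₁=1, p₋₂=0, q₋₁=0, q₋₂=1):
  k=0: a=3, p=3, q=1
  k=1: a=4, p=13, q=4
  k=2: a=2, p=29, q=9
  k=3: a=3, p=100, q=31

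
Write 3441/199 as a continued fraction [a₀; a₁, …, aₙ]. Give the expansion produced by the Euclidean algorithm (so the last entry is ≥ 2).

[17; 3, 2, 3, 8]

3441 = 17×199 + 58
199 = 3×58 + 25
58 = 2×25 + 8
25 = 3×8 + 1
8 = 8×1 + 0  (stop)
So 3441/199 = [17; 3, 2, 3, 8].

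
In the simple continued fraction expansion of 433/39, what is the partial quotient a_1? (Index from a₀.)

9

433 = 11·39 + 4   →  a_0 = 11
39 = 9·4 + 3   →  a_1 = 9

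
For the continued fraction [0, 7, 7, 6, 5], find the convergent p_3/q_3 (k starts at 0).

43/307

Using pₖ = aₖpₖ₋₁ + pₖ₋₂, qₖ = aₖqₖ₋₁ + qₖ₋₂ (with p₋₁=1, p₋₂=0, q₋₁=0, q₋₂=1):
  k=0: a=0, p=0, q=1
  k=1: a=7, p=1, q=7
  k=2: a=7, p=7, q=50
  k=3: a=6, p=43, q=307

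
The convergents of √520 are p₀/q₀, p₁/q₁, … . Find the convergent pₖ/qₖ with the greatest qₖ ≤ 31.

114/5

√520 = [22; 1, 4, 11, 4, 1, 44, …] (period length 6).
Convergents:
  p_0/q_0 = 22/1
  p_1/q_1 = 23/1
  p_2/q_2 = 114/5
  p_3/q_3 = 1277/56
q_2 = 5 ≤ 31 < 56 = q_3, so the answer is 114/5.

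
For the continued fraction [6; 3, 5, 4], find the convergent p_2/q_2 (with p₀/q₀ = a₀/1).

Using pₖ = aₖpₖ₋₁ + pₖ₋₂, qₖ = aₖqₖ₋₁ + qₖ₋₂ (with p₋₁=1, p₋₂=0, q₋₁=0, q₋₂=1):
  k=0: a=6, p=6, q=1
  k=1: a=3, p=19, q=3
  k=2: a=5, p=101, q=16

101/16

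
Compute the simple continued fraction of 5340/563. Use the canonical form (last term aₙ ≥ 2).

[9; 2, 16, 17]

5340 = 9·563 + 273
563 = 2·273 + 17
273 = 16·17 + 1
17 = 17·1 + 0  (stop)
So 5340/563 = [9; 2, 16, 17].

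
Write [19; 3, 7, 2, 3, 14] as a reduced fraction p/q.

Fold from the inside: start with 14/1.
  3 + 1/14 = 43/14
  2 + 14/43 = 100/43
  7 + 43/100 = 743/100
  3 + 100/743 = 2329/743
  19 + 743/2329 = 44994/2329

44994/2329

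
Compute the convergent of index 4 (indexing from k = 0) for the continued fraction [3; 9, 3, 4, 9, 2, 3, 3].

3471/1117

Using pₖ = aₖpₖ₋₁ + pₖ₋₂, qₖ = aₖqₖ₋₁ + qₖ₋₂ (with p₋₁=1, p₋₂=0, q₋₁=0, q₋₂=1):
  k=0: a=3, p=3, q=1
  k=1: a=9, p=28, q=9
  k=2: a=3, p=87, q=28
  k=3: a=4, p=376, q=121
  k=4: a=9, p=3471, q=1117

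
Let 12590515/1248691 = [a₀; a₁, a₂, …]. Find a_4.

18

12590515 = 10·1248691 + 103605   →  a_0 = 10
1248691 = 12·103605 + 5431   →  a_1 = 12
103605 = 19·5431 + 416   →  a_2 = 19
5431 = 13·416 + 23   →  a_3 = 13
416 = 18·23 + 2   →  a_4 = 18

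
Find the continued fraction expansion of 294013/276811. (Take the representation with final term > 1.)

294013 = 1*276811 + 17202
276811 = 16*17202 + 1579
17202 = 10*1579 + 1412
1579 = 1*1412 + 167
1412 = 8*167 + 76
167 = 2*76 + 15
76 = 5*15 + 1
15 = 15*1 + 0  (stop)
So 294013/276811 = [1; 16, 10, 1, 8, 2, 5, 15].

[1; 16, 10, 1, 8, 2, 5, 15]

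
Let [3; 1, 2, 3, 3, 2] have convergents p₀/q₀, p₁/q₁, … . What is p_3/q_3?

Using pₖ = aₖpₖ₋₁ + pₖ₋₂, qₖ = aₖqₖ₋₁ + qₖ₋₂ (with p₋₁=1, p₋₂=0, q₋₁=0, q₋₂=1):
  k=0: a=3, p=3, q=1
  k=1: a=1, p=4, q=1
  k=2: a=2, p=11, q=3
  k=3: a=3, p=37, q=10

37/10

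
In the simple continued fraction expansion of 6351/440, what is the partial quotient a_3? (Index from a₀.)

3

6351 = 14·440 + 191   →  a_0 = 14
440 = 2·191 + 58   →  a_1 = 2
191 = 3·58 + 17   →  a_2 = 3
58 = 3·17 + 7   →  a_3 = 3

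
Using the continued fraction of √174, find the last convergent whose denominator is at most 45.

√174 = [13; 5, 4, 5, 26, …] (period length 4).
Convergents:
  p_0/q_0 = 13/1
  p_1/q_1 = 66/5
  p_2/q_2 = 277/21
  p_3/q_3 = 1451/110
q_2 = 21 ≤ 45 < 110 = q_3, so the answer is 277/21.

277/21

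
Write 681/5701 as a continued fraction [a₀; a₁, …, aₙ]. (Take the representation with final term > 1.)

681 = 0·5701 + 681
5701 = 8·681 + 253
681 = 2·253 + 175
253 = 1·175 + 78
175 = 2·78 + 19
78 = 4·19 + 2
19 = 9·2 + 1
2 = 2·1 + 0  (stop)
So 681/5701 = [0; 8, 2, 1, 2, 4, 9, 2].

[0; 8, 2, 1, 2, 4, 9, 2]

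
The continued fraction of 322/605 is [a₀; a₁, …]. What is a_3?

322 = 0·605 + 322   →  a_0 = 0
605 = 1·322 + 283   →  a_1 = 1
322 = 1·283 + 39   →  a_2 = 1
283 = 7·39 + 10   →  a_3 = 7

7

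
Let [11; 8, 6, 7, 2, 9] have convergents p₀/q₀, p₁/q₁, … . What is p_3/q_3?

Using pₖ = aₖpₖ₋₁ + pₖ₋₂, qₖ = aₖqₖ₋₁ + qₖ₋₂ (with p₋₁=1, p₋₂=0, q₋₁=0, q₋₂=1):
  k=0: a=11, p=11, q=1
  k=1: a=8, p=89, q=8
  k=2: a=6, p=545, q=49
  k=3: a=7, p=3904, q=351

3904/351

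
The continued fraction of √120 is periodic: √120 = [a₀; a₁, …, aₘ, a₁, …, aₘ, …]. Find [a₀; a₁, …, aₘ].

[10; 1, 20]

a₀ = ⌊√120⌋ = 10.
With m₀=0, d₀=1 and mₖ₊₁ = dₖaₖ − mₖ, dₖ₊₁ = (n − mₖ₊₁²)/dₖ, aₖ₊₁ = ⌊(a₀+mₖ₊₁)/dₖ₊₁⌋:
  k=1: m=10, d=20, a=1
  k=2: m=10, d=1, a=20
d=1 and a=2a₀=20 at k=2, so the next step gives (m, d) = (10, 20) again — its k=1 value — and the period has length 2.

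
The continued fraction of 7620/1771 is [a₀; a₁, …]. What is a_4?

2

7620 = 4·1771 + 536   →  a_0 = 4
1771 = 3·536 + 163   →  a_1 = 3
536 = 3·163 + 47   →  a_2 = 3
163 = 3·47 + 22   →  a_3 = 3
47 = 2·22 + 3   →  a_4 = 2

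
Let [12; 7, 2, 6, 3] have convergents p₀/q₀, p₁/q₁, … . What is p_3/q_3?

1177/97

Using pₖ = aₖpₖ₋₁ + pₖ₋₂, qₖ = aₖqₖ₋₁ + qₖ₋₂ (with p₋₁=1, p₋₂=0, q₋₁=0, q₋₂=1):
  k=0: a=12, p=12, q=1
  k=1: a=7, p=85, q=7
  k=2: a=2, p=182, q=15
  k=3: a=6, p=1177, q=97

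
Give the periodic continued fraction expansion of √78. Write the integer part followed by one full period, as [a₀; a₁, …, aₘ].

a₀ = ⌊√78⌋ = 8.
With m₀=0, d₀=1 and mₖ₊₁ = dₖaₖ − mₖ, dₖ₊₁ = (n − mₖ₊₁²)/dₖ, aₖ₊₁ = ⌊(a₀+mₖ₊₁)/dₖ₊₁⌋:
  k=1: m=8, d=14, a=1
  k=2: m=6, d=3, a=4
  k=3: m=6, d=14, a=1
  k=4: m=8, d=1, a=16
d=1 and a=2a₀=16 at k=4, so the next step gives (m, d) = (8, 14) again — its k=1 value — and the period has length 4.

[8; 1, 4, 1, 16]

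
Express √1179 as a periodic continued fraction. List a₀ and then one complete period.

a₀ = ⌊√1179⌋ = 34.
With m₀=0, d₀=1 and mₖ₊₁ = dₖaₖ − mₖ, dₖ₊₁ = (n − mₖ₊₁²)/dₖ, aₖ₊₁ = ⌊(a₀+mₖ₊₁)/dₖ₊₁⌋:
  k=1: m=34, d=23, a=2
  k=2: m=12, d=45, a=1
  k=3: m=33, d=2, a=33
  k=4: m=33, d=45, a=1
  k=5: m=12, d=23, a=2
  k=6: m=34, d=1, a=68
d=1 and a=2a₀=68 at k=6, so the next step gives (m, d) = (34, 23) again — its k=1 value — and the period has length 6.

[34; 2, 1, 33, 1, 2, 68]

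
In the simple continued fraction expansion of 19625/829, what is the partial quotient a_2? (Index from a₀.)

19625 = 23·829 + 558   →  a_0 = 23
829 = 1·558 + 271   →  a_1 = 1
558 = 2·271 + 16   →  a_2 = 2

2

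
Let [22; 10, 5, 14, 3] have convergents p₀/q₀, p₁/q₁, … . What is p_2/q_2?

1127/51

Using pₖ = aₖpₖ₋₁ + pₖ₋₂, qₖ = aₖqₖ₋₁ + qₖ₋₂ (with p₋₁=1, p₋₂=0, q₋₁=0, q₋₂=1):
  k=0: a=22, p=22, q=1
  k=1: a=10, p=221, q=10
  k=2: a=5, p=1127, q=51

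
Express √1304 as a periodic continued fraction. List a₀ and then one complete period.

a₀ = ⌊√1304⌋ = 36.
With m₀=0, d₀=1 and mₖ₊₁ = dₖaₖ − mₖ, dₖ₊₁ = (n − mₖ₊₁²)/dₖ, aₖ₊₁ = ⌊(a₀+mₖ₊₁)/dₖ₊₁⌋:
  k=1: m=36, d=8, a=9
  k=2: m=36, d=1, a=72
d=1 and a=2a₀=72 at k=2, so the next step gives (m, d) = (36, 8) again — its k=1 value — and the period has length 2.

[36; 9, 72]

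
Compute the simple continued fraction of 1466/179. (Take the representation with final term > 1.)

[8; 5, 3, 1, 3, 2]

1466 = 8*179 + 34
179 = 5*34 + 9
34 = 3*9 + 7
9 = 1*7 + 2
7 = 3*2 + 1
2 = 2*1 + 0  (stop)
So 1466/179 = [8; 5, 3, 1, 3, 2].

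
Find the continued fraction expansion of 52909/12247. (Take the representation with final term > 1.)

[4; 3, 8, 9, 1, 7, 6]

52909 = 4*12247 + 3921
12247 = 3*3921 + 484
3921 = 8*484 + 49
484 = 9*49 + 43
49 = 1*43 + 6
43 = 7*6 + 1
6 = 6*1 + 0  (stop)
So 52909/12247 = [4; 3, 8, 9, 1, 7, 6].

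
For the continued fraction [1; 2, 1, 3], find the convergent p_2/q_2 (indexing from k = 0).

Using pₖ = aₖpₖ₋₁ + pₖ₋₂, qₖ = aₖqₖ₋₁ + qₖ₋₂ (with p₋₁=1, p₋₂=0, q₋₁=0, q₋₂=1):
  k=0: a=1, p=1, q=1
  k=1: a=2, p=3, q=2
  k=2: a=1, p=4, q=3

4/3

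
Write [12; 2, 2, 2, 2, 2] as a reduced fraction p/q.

Using pₖ = aₖpₖ₋₁ + pₖ₋₂ and qₖ = aₖqₖ₋₁ + qₖ₋₂:
  k=0: a=12, p=12, q=1
  k=1: a=2, p=25, q=2
  k=2: a=2, p=62, q=5
  k=3: a=2, p=149, q=12
  k=4: a=2, p=360, q=29
  k=5: a=2, p=869, q=70

869/70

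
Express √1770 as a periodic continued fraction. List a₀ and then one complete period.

a₀ = ⌊√1770⌋ = 42.
With m₀=0, d₀=1 and mₖ₊₁ = dₖaₖ − mₖ, dₖ₊₁ = (n − mₖ₊₁²)/dₖ, aₖ₊₁ = ⌊(a₀+mₖ₊₁)/dₖ₊₁⌋:
  k=1: m=42, d=6, a=14
  k=2: m=42, d=1, a=84
d=1 and a=2a₀=84 at k=2, so the next step gives (m, d) = (42, 6) again — its k=1 value — and the period has length 2.

[42; 14, 84]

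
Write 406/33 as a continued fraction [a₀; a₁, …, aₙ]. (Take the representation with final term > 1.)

406 = 12×33 + 10
33 = 3×10 + 3
10 = 3×3 + 1
3 = 3×1 + 0  (stop)
So 406/33 = [12; 3, 3, 3].

[12; 3, 3, 3]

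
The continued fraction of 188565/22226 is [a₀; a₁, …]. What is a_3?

188565 = 8·22226 + 10757   →  a_0 = 8
22226 = 2·10757 + 712   →  a_1 = 2
10757 = 15·712 + 77   →  a_2 = 15
712 = 9·77 + 19   →  a_3 = 9

9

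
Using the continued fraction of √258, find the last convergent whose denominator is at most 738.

√258 = [16; 16, 32, …] (period length 2).
Convergents:
  p_0/q_0 = 16/1
  p_1/q_1 = 257/16
  p_2/q_2 = 8240/513
  p_3/q_3 = 132097/8224
q_2 = 513 ≤ 738 < 8224 = q_3, so the answer is 8240/513.

8240/513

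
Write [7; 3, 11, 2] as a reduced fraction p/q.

520/71

Using pₖ = aₖpₖ₋₁ + pₖ₋₂ and qₖ = aₖqₖ₋₁ + qₖ₋₂:
  k=0: a=7, p=7, q=1
  k=1: a=3, p=22, q=3
  k=2: a=11, p=249, q=34
  k=3: a=2, p=520, q=71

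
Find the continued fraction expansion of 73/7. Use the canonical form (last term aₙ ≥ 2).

[10; 2, 3]

73 = 10*7 + 3
7 = 2*3 + 1
3 = 3*1 + 0  (stop)
So 73/7 = [10; 2, 3].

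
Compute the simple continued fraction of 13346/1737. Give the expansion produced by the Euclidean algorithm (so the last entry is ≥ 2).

[7; 1, 2, 6, 3, 9, 3]

13346 = 7·1737 + 1187
1737 = 1·1187 + 550
1187 = 2·550 + 87
550 = 6·87 + 28
87 = 3·28 + 3
28 = 9·3 + 1
3 = 3·1 + 0  (stop)
So 13346/1737 = [7; 1, 2, 6, 3, 9, 3].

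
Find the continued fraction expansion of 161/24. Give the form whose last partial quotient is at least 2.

[6; 1, 2, 2, 3]

161 = 6*24 + 17
24 = 1*17 + 7
17 = 2*7 + 3
7 = 2*3 + 1
3 = 3*1 + 0  (stop)
So 161/24 = [6; 1, 2, 2, 3].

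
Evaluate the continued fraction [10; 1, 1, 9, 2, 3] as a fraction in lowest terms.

1463/139

Fold from the inside: start with 3/1.
  2 + 1/3 = 7/3
  9 + 3/7 = 66/7
  1 + 7/66 = 73/66
  1 + 66/73 = 139/73
  10 + 73/139 = 1463/139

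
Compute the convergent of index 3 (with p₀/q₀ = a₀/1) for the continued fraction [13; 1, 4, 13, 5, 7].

Using pₖ = aₖpₖ₋₁ + pₖ₋₂, qₖ = aₖqₖ₋₁ + qₖ₋₂ (with p₋₁=1, p₋₂=0, q₋₁=0, q₋₂=1):
  k=0: a=13, p=13, q=1
  k=1: a=1, p=14, q=1
  k=2: a=4, p=69, q=5
  k=3: a=13, p=911, q=66

911/66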